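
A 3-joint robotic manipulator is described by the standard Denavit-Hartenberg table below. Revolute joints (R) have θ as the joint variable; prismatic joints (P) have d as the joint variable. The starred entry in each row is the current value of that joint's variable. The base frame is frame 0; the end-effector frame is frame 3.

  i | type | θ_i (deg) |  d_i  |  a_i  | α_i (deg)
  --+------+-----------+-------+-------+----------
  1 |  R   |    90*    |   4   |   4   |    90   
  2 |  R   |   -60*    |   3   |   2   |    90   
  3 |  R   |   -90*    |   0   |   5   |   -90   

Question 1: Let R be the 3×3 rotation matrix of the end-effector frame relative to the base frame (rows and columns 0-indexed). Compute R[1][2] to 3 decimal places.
End-effector z-axis (col 2 of R) = (0.0000,0.5000,-0.8660)
R[1][2] = 0.5000

0.500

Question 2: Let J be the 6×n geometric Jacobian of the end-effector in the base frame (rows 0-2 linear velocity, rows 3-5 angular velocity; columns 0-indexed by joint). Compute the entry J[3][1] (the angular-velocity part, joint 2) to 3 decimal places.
axis z_1 = (1.0000,-0.0000,0.0000); lever o_n−o_1 = (-2.0000,1.0000,-1.7321)
cross product → J_v[:, 1] = (0.0000,1.7321,1.0000)
J_ω[:, 1] = z_1
entry J[3][1] = 1.0000

1.000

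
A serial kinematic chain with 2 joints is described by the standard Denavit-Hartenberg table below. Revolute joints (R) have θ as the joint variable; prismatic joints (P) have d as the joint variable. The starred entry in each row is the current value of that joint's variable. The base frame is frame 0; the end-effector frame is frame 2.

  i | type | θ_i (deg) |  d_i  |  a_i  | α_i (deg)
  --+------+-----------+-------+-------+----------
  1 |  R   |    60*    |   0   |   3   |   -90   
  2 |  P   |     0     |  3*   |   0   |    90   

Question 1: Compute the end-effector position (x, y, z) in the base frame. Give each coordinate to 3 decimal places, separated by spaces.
after link 1: o_1 = (1.5000, 2.5981, 0.0000)
after link 2: o_2 = (-1.0981, 4.0981, 0.0000)

-1.098 4.098 0.000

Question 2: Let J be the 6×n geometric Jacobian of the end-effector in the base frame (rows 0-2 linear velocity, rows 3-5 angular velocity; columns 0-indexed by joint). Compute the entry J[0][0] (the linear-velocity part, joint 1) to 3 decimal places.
-4.098

axis z_0 = ẑ; lever o_n−o_0 = (-1.0981,4.0981,0.0000)
cross product → J_v[:, 0] = (-4.0981,-1.0981,0.0000)
J_ω[:, 0] = z_0
entry J[0][0] = -4.0981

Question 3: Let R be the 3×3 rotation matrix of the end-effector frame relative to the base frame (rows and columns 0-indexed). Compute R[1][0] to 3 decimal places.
0.866

End-effector x-axis (col 0 of R) = (0.5000,0.8660,0.0000)
R[1][0] = 0.8660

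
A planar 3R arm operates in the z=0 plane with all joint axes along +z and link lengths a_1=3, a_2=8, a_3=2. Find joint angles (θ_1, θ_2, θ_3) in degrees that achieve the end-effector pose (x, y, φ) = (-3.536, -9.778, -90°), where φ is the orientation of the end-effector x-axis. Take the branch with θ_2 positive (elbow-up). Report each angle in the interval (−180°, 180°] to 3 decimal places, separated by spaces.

176.109 89.999 3.891

wrist centre = target − a_3·(cos φ, sin φ) = (-3.5360, -7.7780)
cos θ_2 = (73.0006−3²−8²)/(2·3·8) = 0.0000; θ_2 = 89.9993° (elbow-up)
β = atan2(-7.7780,-3.5360) = -114.4473°; ψ = atan2(8.0000,3.0001) = 69.4433°
θ_1 = β − ψ = -183.8906°
θ_3 = φ − θ_1 − θ_2 = 3.8913° (wrapped to (-180°,180°])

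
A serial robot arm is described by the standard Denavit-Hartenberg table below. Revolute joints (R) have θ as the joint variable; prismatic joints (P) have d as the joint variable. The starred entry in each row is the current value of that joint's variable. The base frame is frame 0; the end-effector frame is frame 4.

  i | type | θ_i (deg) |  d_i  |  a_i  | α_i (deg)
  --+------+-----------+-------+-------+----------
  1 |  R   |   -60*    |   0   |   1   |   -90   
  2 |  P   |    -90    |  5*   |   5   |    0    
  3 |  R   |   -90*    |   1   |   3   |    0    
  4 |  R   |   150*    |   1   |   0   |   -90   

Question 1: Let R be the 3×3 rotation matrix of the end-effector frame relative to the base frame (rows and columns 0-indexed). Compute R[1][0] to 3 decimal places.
End-effector x-axis (col 0 of R) = (0.4330,-0.7500,0.5000)
R[1][0] = -0.7500

-0.750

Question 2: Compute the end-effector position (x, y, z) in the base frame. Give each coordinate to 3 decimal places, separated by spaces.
5.062 5.232 5.000

after link 1: o_1 = (0.5000, -0.8660, 0.0000)
after link 2: o_2 = (4.8301, 1.6340, 5.0000)
after link 3: o_3 = (4.1962, 4.7321, 5.0000)
after link 4: o_4 = (5.0622, 5.2321, 5.0000)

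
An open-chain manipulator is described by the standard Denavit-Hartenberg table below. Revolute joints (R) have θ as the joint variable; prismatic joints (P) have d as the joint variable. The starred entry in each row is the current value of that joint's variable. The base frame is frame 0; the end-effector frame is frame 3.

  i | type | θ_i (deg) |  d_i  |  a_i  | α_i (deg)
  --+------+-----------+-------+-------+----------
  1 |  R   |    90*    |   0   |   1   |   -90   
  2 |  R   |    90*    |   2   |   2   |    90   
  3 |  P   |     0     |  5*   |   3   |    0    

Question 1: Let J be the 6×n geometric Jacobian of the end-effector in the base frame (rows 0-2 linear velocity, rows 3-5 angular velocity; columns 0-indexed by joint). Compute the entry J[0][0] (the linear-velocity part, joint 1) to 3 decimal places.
axis z_0 = ẑ; lever o_n−o_0 = (-2.0000,6.0000,-5.0000)
cross product → J_v[:, 0] = (-6.0000,-2.0000,0.0000)
J_ω[:, 0] = z_0
entry J[0][0] = -6.0000

-6.000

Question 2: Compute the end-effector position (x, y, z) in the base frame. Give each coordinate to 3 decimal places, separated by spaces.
after link 1: o_1 = (0.0000, 1.0000, 0.0000)
after link 2: o_2 = (-2.0000, 1.0000, -2.0000)
after link 3: o_3 = (-2.0000, 6.0000, -5.0000)

-2.000 6.000 -5.000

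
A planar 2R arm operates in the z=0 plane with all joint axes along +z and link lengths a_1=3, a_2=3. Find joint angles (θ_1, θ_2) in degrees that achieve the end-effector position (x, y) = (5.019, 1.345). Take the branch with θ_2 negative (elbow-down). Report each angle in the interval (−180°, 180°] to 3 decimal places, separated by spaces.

cos θ_2 = (26.9994−3²−3²)/(2·3·3) = 0.5000; θ_2 = -60.0023° (elbow-down)
β = atan2(1.3450,5.0190) = 15.0017°; ψ = atan2(-2.5981,4.4999) = -30.0011°
θ_1 = β − ψ = 45.0029°

45.003 -60.002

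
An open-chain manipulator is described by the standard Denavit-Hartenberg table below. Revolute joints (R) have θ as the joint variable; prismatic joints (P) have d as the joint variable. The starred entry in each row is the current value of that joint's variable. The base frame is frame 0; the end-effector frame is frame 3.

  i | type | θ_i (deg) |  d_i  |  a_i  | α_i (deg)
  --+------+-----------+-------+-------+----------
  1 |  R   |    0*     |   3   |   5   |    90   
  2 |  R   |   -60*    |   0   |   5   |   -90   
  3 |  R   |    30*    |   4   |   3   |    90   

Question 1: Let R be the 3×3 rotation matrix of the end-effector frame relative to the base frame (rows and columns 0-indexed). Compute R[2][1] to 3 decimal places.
0.500

End-effector y-axis (col 1 of R) = (0.8660,0.0000,0.5000)
R[2][1] = 0.5000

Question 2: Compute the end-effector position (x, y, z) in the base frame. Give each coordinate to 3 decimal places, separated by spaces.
after link 1: o_1 = (5.0000, 0.0000, 3.0000)
after link 2: o_2 = (7.5000, -0.0000, -1.3301)
after link 3: o_3 = (12.2631, 1.5000, -1.5801)

12.263 1.500 -1.580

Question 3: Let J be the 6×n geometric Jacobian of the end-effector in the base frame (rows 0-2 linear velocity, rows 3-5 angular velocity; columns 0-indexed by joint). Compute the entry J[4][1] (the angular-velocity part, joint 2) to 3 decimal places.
-1.000

axis z_1 = (0.0000,-1.0000,0.0000); lever o_n−o_1 = (7.2631,1.5000,-4.5801)
cross product → J_v[:, 1] = (4.5801,0.0000,7.2631)
J_ω[:, 1] = z_1
entry J[4][1] = -1.0000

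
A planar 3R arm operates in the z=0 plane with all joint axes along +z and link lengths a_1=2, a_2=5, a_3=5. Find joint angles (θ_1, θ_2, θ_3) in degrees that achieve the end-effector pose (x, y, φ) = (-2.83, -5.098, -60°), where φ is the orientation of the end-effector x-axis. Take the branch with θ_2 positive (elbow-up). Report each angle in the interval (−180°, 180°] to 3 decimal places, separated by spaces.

wrist centre = target − a_3·(cos φ, sin φ) = (-5.3300, -0.7679)
cos θ_2 = (28.9985−2²−5²)/(2·2·5) = -0.0001; θ_2 = 90.0042° (elbow-up)
β = atan2(-0.7679,-5.3300) = -171.8020°; ψ = atan2(5.0000,1.9996) = 68.2022°
θ_1 = β − ψ = -240.0042°
θ_3 = φ − θ_1 − θ_2 = 90.0000° (wrapped to (-180°,180°])

119.996 90.004 90.000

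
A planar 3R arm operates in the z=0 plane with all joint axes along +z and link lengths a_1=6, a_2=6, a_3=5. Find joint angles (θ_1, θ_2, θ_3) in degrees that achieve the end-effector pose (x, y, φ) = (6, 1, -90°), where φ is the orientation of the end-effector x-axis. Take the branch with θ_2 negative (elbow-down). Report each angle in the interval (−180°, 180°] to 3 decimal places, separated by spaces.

90.000 -90.000 -90.000

wrist centre = target − a_3·(cos φ, sin φ) = (6.0000, 6.0000)
cos θ_2 = (72.0000−6²−6²)/(2·6·6) = 0.0000; θ_2 = -90.0000° (elbow-down)
β = atan2(6.0000,6.0000) = 45.0000°; ψ = atan2(-6.0000,6.0000) = -45.0000°
θ_1 = β − ψ = 90.0000°
θ_3 = φ − θ_1 − θ_2 = -90.0000° (wrapped to (-180°,180°])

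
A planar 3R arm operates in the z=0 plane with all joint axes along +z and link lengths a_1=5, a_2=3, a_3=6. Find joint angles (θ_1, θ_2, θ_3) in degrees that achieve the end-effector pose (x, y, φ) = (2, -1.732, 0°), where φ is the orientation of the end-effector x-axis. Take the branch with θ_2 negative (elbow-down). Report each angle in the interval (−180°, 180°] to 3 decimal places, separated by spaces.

-120.001 -120.000 -119.999

wrist centre = target − a_3·(cos φ, sin φ) = (-4.0000, -1.7320)
cos θ_2 = (18.9998−5²−3²)/(2·5·3) = -0.5000; θ_2 = -120.0004° (elbow-down)
β = atan2(-1.7320,-4.0000) = -156.5874°; ψ = atan2(-2.5981,3.5000) = -36.5868°
θ_1 = β − ψ = -120.0006°
θ_3 = φ − θ_1 − θ_2 = -119.9990° (wrapped to (-180°,180°])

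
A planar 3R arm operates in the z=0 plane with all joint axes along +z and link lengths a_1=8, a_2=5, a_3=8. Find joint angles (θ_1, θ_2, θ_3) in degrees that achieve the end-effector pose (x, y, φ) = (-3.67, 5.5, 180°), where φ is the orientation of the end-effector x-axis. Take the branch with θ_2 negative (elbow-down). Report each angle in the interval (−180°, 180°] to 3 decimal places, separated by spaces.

wrist centre = target − a_3·(cos φ, sin φ) = (4.3300, 5.5000)
cos θ_2 = (48.9989−8²−5²)/(2·8·5) = -0.5000; θ_2 = -120.0009° (elbow-down)
β = atan2(5.5000,4.3300) = 51.7876°; ψ = atan2(-4.3301,5.4999) = -38.2133°
θ_1 = β − ψ = 90.0009°
θ_3 = φ − θ_1 − θ_2 = -150.0000° (wrapped to (-180°,180°])

90.001 -120.001 -150.000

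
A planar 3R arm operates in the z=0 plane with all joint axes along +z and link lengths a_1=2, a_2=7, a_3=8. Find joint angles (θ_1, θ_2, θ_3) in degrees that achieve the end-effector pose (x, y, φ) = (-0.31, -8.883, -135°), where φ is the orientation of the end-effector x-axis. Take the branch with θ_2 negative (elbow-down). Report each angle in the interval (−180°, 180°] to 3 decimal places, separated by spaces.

72.800 -120.007 -87.793

wrist centre = target − a_3·(cos φ, sin φ) = (5.3469, -3.2261)
cos θ_2 = (38.9969−2²−7²)/(2·2·7) = -0.5001; θ_2 = -120.0074° (elbow-down)
β = atan2(-3.2261,5.3469) = -31.1056°; ψ = atan2(-6.0617,-1.5008) = -103.9059°
θ_1 = β − ψ = 72.8002°
θ_3 = φ − θ_1 − θ_2 = -87.7928° (wrapped to (-180°,180°])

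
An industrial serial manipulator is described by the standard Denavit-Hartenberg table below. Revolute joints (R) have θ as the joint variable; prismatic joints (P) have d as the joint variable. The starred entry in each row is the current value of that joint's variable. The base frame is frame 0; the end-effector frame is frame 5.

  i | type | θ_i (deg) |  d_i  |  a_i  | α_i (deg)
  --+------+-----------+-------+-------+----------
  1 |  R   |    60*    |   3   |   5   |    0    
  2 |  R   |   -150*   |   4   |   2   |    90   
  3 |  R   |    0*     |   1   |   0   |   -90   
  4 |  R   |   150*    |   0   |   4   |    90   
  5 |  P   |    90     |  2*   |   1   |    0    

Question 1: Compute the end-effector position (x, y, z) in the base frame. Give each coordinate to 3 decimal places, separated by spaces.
5.232 4.794 8.000

after link 1: o_1 = (2.5000, 4.3301, 3.0000)
after link 2: o_2 = (2.5000, 2.3301, 7.0000)
after link 3: o_3 = (1.5000, 2.3301, 7.0000)
after link 4: o_4 = (3.5000, 5.7942, 7.0000)
after link 5: o_5 = (5.2321, 4.7942, 8.0000)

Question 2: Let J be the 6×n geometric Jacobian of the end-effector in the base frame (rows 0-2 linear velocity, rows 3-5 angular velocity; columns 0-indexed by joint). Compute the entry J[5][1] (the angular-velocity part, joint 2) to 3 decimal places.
1.000

axis z_1 = (0.0000,0.0000,1.0000); lever o_n−o_1 = (2.7321,0.4641,5.0000)
cross product → J_v[:, 1] = (-0.4641,2.7321,0.0000)
J_ω[:, 1] = z_1
entry J[5][1] = 1.0000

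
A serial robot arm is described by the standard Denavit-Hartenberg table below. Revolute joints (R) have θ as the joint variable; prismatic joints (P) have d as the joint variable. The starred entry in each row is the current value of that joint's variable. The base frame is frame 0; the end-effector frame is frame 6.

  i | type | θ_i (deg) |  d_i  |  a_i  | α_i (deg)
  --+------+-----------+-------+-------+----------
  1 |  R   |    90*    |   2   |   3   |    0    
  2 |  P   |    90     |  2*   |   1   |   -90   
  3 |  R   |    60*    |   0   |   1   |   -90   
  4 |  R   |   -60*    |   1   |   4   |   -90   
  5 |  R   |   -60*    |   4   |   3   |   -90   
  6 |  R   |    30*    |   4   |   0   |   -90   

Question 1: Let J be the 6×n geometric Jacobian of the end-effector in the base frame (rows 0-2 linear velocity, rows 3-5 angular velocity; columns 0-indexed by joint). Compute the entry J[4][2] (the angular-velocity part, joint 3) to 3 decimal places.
-1.000

axis z_2 = (-0.0000,-1.0000,0.0000); lever o_n−o_2 = (-3.0891,-5.7631,-8.5466)
cross product → J_v[:, 2] = (8.5466,-0.0000,-3.0891)
J_ω[:, 2] = z_2
entry J[4][2] = -1.0000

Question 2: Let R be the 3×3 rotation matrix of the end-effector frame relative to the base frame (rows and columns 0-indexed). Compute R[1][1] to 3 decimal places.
0.750

End-effector y-axis (col 1 of R) = (0.6495,0.7500,0.1250)
R[1][1] = 0.7500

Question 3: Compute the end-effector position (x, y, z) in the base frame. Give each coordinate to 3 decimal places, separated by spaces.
after link 1: o_1 = (0.0000, 3.0000, 2.0000)
after link 2: o_2 = (-1.0000, 3.0000, 4.0000)
after link 3: o_3 = (-1.5000, 3.0000, 3.1340)
after link 4: o_4 = (-1.6340, -0.4641, 0.9019)
after link 5: o_5 = (-1.4910, 0.2369, -4.0466)
after link 6: o_6 = (-4.0891, -2.7631, -4.5466)

-4.089 -2.763 -4.547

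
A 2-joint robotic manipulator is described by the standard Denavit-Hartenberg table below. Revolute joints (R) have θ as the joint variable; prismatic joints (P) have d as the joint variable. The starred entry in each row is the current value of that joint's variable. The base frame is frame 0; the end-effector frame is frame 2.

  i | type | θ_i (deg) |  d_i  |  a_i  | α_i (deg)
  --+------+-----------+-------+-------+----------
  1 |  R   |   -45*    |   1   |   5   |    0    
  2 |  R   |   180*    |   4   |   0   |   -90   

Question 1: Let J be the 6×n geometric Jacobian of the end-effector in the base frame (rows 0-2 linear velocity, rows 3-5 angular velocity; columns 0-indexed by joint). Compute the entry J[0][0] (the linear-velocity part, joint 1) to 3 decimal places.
3.536

axis z_0 = ẑ; lever o_n−o_0 = (3.5355,-3.5355,5.0000)
cross product → J_v[:, 0] = (3.5355,3.5355,-0.0000)
J_ω[:, 0] = z_0
entry J[0][0] = 3.5355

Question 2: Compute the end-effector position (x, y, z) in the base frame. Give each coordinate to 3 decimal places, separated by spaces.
after link 1: o_1 = (3.5355, -3.5355, 1.0000)
after link 2: o_2 = (3.5355, -3.5355, 5.0000)

3.536 -3.536 5.000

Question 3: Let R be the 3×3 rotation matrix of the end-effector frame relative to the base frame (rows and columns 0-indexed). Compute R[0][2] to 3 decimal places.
-0.707

End-effector z-axis (col 2 of R) = (-0.7071,-0.7071,0.0000)
R[0][2] = -0.7071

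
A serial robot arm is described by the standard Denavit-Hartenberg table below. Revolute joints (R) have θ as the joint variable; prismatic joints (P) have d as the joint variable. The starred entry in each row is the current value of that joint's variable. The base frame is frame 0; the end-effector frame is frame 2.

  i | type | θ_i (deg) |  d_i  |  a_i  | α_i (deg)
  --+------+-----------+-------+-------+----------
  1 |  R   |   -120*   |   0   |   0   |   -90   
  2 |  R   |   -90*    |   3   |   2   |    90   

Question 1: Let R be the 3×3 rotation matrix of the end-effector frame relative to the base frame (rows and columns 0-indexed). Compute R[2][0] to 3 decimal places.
End-effector x-axis (col 0 of R) = (-0.0000,-0.0000,1.0000)
R[2][0] = 1.0000

1.000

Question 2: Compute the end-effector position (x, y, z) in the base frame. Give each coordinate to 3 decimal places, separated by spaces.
2.598 -1.500 2.000

after link 1: o_1 = (0.0000, 0.0000, 0.0000)
after link 2: o_2 = (2.5981, -1.5000, 2.0000)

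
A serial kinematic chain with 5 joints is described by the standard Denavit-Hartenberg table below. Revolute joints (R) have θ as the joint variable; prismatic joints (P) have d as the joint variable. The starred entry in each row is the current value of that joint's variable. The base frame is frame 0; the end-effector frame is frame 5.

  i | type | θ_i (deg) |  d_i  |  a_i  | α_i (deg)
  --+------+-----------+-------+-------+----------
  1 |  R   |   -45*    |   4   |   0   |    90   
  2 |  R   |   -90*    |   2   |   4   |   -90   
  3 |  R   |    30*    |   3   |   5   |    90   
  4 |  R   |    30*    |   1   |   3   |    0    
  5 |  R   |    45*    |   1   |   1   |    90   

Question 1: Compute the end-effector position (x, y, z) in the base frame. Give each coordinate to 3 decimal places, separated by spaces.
4.004 -3.726 -7.804

after link 1: o_1 = (0.0000, 0.0000, 4.0000)
after link 2: o_2 = (-1.4142, -1.4142, 0.0000)
after link 3: o_3 = (2.4749, -1.7678, -4.3301)
after link 4: o_4 = (3.8417, -2.5222, -7.0801)
after link 5: o_5 = (4.0039, -3.7261, -7.8043)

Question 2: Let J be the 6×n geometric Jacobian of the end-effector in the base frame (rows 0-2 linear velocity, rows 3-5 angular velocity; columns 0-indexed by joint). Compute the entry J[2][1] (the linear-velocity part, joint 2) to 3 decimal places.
5.466

axis z_1 = (-0.7071,-0.7071,0.0000); lever o_n−o_1 = (4.0039,-3.7261,-11.8043)
cross product → J_v[:, 1] = (8.3469,-8.3469,5.4659)
J_ω[:, 1] = z_1
entry J[2][1] = 5.4659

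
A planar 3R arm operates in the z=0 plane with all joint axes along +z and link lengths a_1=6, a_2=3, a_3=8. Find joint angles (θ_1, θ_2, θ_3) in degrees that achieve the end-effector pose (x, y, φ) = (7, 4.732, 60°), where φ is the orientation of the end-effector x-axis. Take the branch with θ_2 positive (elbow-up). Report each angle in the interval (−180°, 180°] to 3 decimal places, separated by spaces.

-60.001 149.999 -29.998

wrist centre = target − a_3·(cos φ, sin φ) = (3.0000, -2.1962)
cos θ_2 = (13.8233−6²−3²)/(2·6·3) = -0.8660; θ_2 = 149.9993° (elbow-up)
β = atan2(-2.1962,3.0000) = -36.2067°; ψ = atan2(1.5000,3.4019) = 23.7943°
θ_1 = β − ψ = -60.0010°
θ_3 = φ − θ_1 − θ_2 = -29.9983° (wrapped to (-180°,180°])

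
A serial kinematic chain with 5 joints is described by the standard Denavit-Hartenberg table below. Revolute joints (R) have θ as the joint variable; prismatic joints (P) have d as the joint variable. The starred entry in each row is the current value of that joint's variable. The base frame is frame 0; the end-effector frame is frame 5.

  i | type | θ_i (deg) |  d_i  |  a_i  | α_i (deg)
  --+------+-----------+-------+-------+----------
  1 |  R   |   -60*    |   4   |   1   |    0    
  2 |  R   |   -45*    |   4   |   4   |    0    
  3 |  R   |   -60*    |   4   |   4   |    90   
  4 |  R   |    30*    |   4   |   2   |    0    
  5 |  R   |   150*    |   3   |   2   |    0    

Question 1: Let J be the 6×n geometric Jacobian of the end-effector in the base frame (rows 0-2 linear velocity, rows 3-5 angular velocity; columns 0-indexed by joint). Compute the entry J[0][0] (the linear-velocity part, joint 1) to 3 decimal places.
axis z_0 = ẑ; lever o_n−o_0 = (-5.9519,1.0658,13.0000)
cross product → J_v[:, 0] = (-1.0658,-5.9519,0.0000)
J_ω[:, 0] = z_0
entry J[0][0] = -1.0658

-1.066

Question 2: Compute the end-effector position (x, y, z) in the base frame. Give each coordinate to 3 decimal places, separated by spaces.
after link 1: o_1 = (0.5000, -0.8660, 4.0000)
after link 2: o_2 = (-0.5353, -4.7297, 8.0000)
after link 3: o_3 = (-4.3990, -5.7650, 12.0000)
after link 4: o_4 = (-7.1073, -2.3496, 13.0000)
after link 5: o_5 = (-5.9519, 1.0658, 13.0000)

-5.952 1.066 13.000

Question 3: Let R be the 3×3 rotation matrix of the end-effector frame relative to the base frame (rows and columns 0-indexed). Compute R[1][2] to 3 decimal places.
0.966

End-effector z-axis (col 2 of R) = (-0.2588,0.9659,0.0000)
R[1][2] = 0.9659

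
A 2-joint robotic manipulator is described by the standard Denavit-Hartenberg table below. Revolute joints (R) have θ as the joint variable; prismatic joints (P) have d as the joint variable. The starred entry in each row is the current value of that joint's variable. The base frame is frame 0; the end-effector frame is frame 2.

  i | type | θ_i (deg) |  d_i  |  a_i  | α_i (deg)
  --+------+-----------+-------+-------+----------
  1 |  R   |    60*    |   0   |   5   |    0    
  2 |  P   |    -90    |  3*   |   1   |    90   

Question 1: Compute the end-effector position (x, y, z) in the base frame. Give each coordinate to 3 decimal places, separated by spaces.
after link 1: o_1 = (2.5000, 4.3301, 0.0000)
after link 2: o_2 = (3.3660, 3.8301, 3.0000)

3.366 3.830 3.000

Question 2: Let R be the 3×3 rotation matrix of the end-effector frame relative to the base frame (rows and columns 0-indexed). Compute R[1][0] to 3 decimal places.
-0.500

End-effector x-axis (col 0 of R) = (0.8660,-0.5000,0.0000)
R[1][0] = -0.5000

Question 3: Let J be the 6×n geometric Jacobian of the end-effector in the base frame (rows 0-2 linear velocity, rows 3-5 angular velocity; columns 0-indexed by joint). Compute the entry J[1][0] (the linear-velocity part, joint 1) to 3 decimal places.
3.366

axis z_0 = ẑ; lever o_n−o_0 = (3.3660,3.8301,3.0000)
cross product → J_v[:, 0] = (-3.8301,3.3660,0.0000)
J_ω[:, 0] = z_0
entry J[1][0] = 3.3660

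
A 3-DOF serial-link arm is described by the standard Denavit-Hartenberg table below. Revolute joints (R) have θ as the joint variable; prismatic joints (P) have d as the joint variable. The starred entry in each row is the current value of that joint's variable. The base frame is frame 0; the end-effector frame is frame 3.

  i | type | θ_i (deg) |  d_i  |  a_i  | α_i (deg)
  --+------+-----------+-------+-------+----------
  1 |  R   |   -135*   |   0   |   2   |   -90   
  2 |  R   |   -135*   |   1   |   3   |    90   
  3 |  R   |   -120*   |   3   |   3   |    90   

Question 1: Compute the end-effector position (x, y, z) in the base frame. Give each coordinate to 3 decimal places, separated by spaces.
-0.294 1.966 -1.061

after link 1: o_1 = (-1.4142, -1.4142, 0.0000)
after link 2: o_2 = (0.7929, -0.6213, 2.1213)
after link 3: o_3 = (-0.2942, 1.9658, -1.0607)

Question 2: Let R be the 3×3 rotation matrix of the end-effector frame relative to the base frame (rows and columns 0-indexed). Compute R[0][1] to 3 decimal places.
0.500

End-effector y-axis (col 1 of R) = (0.5000,0.5000,-0.7071)
R[0][1] = 0.5000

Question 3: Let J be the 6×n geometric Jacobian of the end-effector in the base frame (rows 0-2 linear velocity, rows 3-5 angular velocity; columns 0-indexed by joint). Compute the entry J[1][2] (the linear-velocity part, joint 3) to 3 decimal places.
2.360

axis z_2 = (0.5000,0.5000,-0.7071); lever o_n−o_2 = (-1.0871,2.5871,-3.1820)
cross product → J_v[:, 2] = (0.2384,2.3597,1.8371)
J_ω[:, 2] = z_2
entry J[1][2] = 2.3597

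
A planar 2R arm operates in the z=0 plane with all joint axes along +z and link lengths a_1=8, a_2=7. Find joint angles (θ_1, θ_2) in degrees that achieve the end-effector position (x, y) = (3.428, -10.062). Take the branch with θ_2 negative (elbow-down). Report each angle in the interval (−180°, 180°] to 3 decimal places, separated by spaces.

-30.000 -90.003

cos θ_2 = (112.9950−8²−7²)/(2·8·7) = -0.0000; θ_2 = -90.0025° (elbow-down)
β = atan2(-10.0620,3.4280) = -71.1867°; ψ = atan2(-7.0000,7.9997) = -41.1870°
θ_1 = β − ψ = -29.9996°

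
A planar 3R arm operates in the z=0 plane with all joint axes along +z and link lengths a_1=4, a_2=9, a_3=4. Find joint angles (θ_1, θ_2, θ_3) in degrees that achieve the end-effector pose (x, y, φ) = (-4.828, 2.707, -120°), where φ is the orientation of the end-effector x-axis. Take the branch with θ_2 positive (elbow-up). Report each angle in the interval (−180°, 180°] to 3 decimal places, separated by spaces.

wrist centre = target − a_3·(cos φ, sin φ) = (-2.8280, 6.1711)
cos θ_2 = (46.0801−4²−9²)/(2·4·9) = -0.7072; θ_2 = 135.0093° (elbow-up)
β = atan2(6.1711,-2.8280) = 114.6203°; ψ = atan2(6.3629,-2.3650) = 110.3892°
θ_1 = β − ψ = 4.2311°
θ_3 = φ − θ_1 − θ_2 = 100.7596° (wrapped to (-180°,180°])

4.231 135.009 100.760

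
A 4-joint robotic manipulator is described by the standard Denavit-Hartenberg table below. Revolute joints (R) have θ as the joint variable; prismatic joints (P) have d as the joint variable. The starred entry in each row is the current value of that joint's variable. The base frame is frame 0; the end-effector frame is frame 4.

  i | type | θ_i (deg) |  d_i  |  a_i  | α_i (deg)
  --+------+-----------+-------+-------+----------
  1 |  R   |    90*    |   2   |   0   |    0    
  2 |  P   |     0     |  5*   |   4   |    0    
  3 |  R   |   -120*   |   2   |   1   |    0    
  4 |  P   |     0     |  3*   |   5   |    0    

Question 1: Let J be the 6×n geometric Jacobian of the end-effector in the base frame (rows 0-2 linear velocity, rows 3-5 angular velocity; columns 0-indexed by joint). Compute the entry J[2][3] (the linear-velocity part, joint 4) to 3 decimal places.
prismatic axis z_3 = (0.0000,0.0000,1.0000)
J_v[:, 3] = z_3; J_ω[:, 3] = (0,0,0)
entry J[2][3] = 1.0000

1.000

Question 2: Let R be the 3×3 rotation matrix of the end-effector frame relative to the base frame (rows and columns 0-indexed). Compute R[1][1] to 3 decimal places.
0.866

End-effector y-axis (col 1 of R) = (0.5000,0.8660,0.0000)
R[1][1] = 0.8660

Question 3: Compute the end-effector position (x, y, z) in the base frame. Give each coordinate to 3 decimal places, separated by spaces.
after link 1: o_1 = (0.0000, 0.0000, 2.0000)
after link 2: o_2 = (0.0000, 4.0000, 7.0000)
after link 3: o_3 = (0.8660, 3.5000, 9.0000)
after link 4: o_4 = (5.1962, 1.0000, 12.0000)

5.196 1.000 12.000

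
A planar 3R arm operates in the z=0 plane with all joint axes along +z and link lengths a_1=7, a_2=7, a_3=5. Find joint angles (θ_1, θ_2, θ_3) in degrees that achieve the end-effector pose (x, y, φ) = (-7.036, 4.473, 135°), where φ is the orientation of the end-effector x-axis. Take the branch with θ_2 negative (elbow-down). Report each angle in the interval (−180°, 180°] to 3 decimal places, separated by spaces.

wrist centre = target − a_3·(cos φ, sin φ) = (-3.5005, 0.9375)
cos θ_2 = (13.1321−7²−7²)/(2·7·7) = -0.8660; θ_2 = -149.9970° (elbow-down)
β = atan2(0.9375,-3.5005) = 165.0073°; ψ = atan2(-3.5003,0.9380) = -74.9985°
θ_1 = β − ψ = 240.0058°
θ_3 = φ − θ_1 − θ_2 = 44.9911° (wrapped to (-180°,180°])

-119.994 -149.997 44.991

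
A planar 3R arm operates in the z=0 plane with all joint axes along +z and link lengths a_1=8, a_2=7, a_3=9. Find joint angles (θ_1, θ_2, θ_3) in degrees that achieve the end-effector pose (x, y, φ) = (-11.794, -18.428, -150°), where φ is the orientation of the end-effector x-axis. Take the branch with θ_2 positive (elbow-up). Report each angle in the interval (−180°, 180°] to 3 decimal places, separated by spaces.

wrist centre = target − a_3·(cos φ, sin φ) = (-3.9998, -13.9280)
cos θ_2 = (209.9874−8²−7²)/(2·8·7) = 0.8660; θ_2 = 30.0077° (elbow-up)
β = atan2(-13.9280,-3.9998) = -106.0227°; ψ = atan2(3.5008,14.0617) = 13.9802°
θ_1 = β − ψ = -120.0029°
θ_3 = φ − θ_1 − θ_2 = -60.0048° (wrapped to (-180°,180°])

-120.003 30.008 -60.005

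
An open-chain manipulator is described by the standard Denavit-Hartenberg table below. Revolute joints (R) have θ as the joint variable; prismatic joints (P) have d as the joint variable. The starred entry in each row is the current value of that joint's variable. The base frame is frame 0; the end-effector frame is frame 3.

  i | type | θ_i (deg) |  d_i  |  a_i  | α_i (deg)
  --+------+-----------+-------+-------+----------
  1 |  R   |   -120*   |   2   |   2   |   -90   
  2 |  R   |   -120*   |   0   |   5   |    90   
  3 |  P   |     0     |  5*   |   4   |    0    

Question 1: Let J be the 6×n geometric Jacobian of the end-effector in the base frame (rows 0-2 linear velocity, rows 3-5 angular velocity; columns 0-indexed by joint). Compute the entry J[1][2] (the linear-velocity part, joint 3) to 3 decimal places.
0.750

prismatic axis z_2 = (0.4330,0.7500,-0.5000)
J_v[:, 2] = z_2; J_ω[:, 2] = (0,0,0)
entry J[1][2] = 0.7500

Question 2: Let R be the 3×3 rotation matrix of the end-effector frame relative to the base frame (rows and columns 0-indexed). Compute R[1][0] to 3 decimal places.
0.433

End-effector x-axis (col 0 of R) = (0.2500,0.4330,0.8660)
R[1][0] = 0.4330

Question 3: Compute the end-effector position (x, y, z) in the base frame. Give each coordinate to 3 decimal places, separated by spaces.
after link 1: o_1 = (-1.0000, -1.7321, 2.0000)
after link 2: o_2 = (0.2500, 0.4330, 6.3301)
after link 3: o_3 = (3.4151, 5.9151, 7.2942)

3.415 5.915 7.294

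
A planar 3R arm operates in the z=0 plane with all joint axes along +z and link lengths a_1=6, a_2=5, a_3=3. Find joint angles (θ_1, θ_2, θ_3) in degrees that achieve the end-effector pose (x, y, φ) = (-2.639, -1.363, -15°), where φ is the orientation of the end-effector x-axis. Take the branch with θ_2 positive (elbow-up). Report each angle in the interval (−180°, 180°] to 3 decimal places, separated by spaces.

wrist centre = target − a_3·(cos φ, sin φ) = (-5.5368, -0.5865)
cos θ_2 = (30.9999−6²−5²)/(2·6·5) = -0.5000; θ_2 = 120.0001° (elbow-up)
β = atan2(-0.5865,-5.5368) = -173.9529°; ψ = atan2(4.3301,3.5000) = 51.0517°
θ_1 = β − ψ = -225.0046°
θ_3 = φ − θ_1 − θ_2 = 90.0046° (wrapped to (-180°,180°])

134.995 120.000 90.005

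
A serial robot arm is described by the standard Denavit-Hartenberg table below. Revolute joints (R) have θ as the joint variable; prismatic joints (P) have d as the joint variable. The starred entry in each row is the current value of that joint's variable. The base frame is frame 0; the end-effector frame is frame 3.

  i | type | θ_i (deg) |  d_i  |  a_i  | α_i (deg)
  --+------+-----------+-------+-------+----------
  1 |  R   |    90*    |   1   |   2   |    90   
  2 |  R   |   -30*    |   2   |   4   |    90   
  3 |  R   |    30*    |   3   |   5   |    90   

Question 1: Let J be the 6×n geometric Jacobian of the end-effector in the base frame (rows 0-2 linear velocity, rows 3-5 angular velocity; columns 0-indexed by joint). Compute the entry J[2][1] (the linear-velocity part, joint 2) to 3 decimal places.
axis z_1 = (1.0000,-0.0000,0.0000); lever o_n−o_1 = (4.5000,5.7141,-6.7631)
cross product → J_v[:, 1] = (0.0000,6.7631,5.7141)
J_ω[:, 1] = z_1
entry J[2][1] = 5.7141

5.714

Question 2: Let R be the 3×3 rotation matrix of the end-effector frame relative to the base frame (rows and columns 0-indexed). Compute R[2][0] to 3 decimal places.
End-effector x-axis (col 0 of R) = (0.5000,0.7500,-0.4330)
R[2][0] = -0.4330

-0.433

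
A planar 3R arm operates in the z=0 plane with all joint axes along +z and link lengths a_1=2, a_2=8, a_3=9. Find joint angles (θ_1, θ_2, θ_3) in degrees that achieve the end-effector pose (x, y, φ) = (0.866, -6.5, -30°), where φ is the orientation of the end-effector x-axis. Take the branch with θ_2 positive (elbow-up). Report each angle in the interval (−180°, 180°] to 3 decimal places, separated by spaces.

wrist centre = target − a_3·(cos φ, sin φ) = (-6.9282, -2.0000)
cos θ_2 = (52.0004−2²−8²)/(2·2·8) = -0.5000; θ_2 = 119.9993° (elbow-up)
β = atan2(-2.0000,-6.9282) = -163.8979°; ψ = atan2(6.9283,-1.9999) = 106.1013°
θ_1 = β − ψ = -269.9993°
θ_3 = φ − θ_1 − θ_2 = 120.0000° (wrapped to (-180°,180°])

90.001 119.999 120.000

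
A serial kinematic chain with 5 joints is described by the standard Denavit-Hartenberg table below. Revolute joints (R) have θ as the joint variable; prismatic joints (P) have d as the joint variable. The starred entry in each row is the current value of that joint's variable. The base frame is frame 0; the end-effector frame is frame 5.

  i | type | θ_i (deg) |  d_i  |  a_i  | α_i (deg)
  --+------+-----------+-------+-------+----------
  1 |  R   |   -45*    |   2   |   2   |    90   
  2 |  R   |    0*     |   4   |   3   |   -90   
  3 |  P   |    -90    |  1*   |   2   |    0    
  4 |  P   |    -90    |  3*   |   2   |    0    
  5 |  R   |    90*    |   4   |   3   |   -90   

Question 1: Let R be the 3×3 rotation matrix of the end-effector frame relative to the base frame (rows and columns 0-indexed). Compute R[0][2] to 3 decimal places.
End-effector z-axis (col 2 of R) = (0.7071,-0.7071,0.0000)
R[0][2] = 0.7071

0.707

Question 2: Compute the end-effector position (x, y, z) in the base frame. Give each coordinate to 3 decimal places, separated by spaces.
-4.243 -8.485 10.000

after link 1: o_1 = (1.4142, -1.4142, 2.0000)
after link 2: o_2 = (0.7071, -6.3640, 2.0000)
after link 3: o_3 = (-0.7071, -7.7782, 3.0000)
after link 4: o_4 = (-2.1213, -6.3640, 6.0000)
after link 5: o_5 = (-4.2426, -8.4853, 10.0000)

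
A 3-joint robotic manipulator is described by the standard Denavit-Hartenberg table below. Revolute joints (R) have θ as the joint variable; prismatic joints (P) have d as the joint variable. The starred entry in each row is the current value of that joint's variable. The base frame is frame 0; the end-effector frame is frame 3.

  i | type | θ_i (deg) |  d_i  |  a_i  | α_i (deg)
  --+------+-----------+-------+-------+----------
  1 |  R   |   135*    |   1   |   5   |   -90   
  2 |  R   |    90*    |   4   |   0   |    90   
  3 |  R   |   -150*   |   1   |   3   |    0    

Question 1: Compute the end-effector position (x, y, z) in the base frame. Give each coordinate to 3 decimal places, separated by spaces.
-6.010 2.475 3.598

after link 1: o_1 = (-3.5355, 3.5355, 1.0000)
after link 2: o_2 = (-6.3640, 0.7071, 1.0000)
after link 3: o_3 = (-6.0104, 2.4749, 3.5981)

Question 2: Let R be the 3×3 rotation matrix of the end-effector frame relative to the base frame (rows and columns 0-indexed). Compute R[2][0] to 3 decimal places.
0.866

End-effector x-axis (col 0 of R) = (0.3536,0.3536,0.8660)
R[2][0] = 0.8660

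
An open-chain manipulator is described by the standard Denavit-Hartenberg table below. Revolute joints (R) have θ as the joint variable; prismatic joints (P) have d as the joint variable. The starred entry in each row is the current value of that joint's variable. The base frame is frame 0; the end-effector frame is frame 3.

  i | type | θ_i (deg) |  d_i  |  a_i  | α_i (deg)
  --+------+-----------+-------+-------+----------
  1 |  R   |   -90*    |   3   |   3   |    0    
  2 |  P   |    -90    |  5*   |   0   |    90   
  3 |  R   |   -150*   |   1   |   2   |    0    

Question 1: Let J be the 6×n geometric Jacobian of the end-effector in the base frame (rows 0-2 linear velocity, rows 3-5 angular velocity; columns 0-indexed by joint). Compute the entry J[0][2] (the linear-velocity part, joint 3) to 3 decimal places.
axis z_2 = (-0.0000,1.0000,0.0000); lever o_n−o_2 = (1.7321,1.0000,-1.0000)
cross product → J_v[:, 2] = (-1.0000,-0.0000,-1.7321)
J_ω[:, 2] = z_2
entry J[0][2] = -1.0000

-1.000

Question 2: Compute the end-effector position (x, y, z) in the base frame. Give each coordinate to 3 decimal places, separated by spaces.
after link 1: o_1 = (0.0000, -3.0000, 3.0000)
after link 2: o_2 = (0.0000, -3.0000, 8.0000)
after link 3: o_3 = (1.7321, -2.0000, 7.0000)

1.732 -2.000 7.000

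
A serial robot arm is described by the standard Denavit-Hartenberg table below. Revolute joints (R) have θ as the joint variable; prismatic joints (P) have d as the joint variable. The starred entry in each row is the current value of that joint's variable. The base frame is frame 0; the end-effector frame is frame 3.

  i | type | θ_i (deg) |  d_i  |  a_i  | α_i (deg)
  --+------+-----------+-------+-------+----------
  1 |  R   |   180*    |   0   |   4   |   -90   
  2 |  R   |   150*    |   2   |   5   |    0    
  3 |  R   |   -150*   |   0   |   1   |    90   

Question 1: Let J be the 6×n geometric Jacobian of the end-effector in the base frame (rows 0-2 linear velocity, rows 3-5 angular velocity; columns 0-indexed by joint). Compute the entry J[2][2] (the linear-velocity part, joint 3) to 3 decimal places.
axis z_2 = (-0.0000,-1.0000,0.0000); lever o_n−o_2 = (-1.0000,0.0000,0.0000)
cross product → J_v[:, 2] = (-0.0000,-0.0000,-1.0000)
J_ω[:, 2] = z_2
entry J[2][2] = -1.0000

-1.000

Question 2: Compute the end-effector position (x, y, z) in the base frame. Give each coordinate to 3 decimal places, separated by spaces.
-0.670 -2.000 -2.500

after link 1: o_1 = (-4.0000, 0.0000, 0.0000)
after link 2: o_2 = (0.3301, -2.0000, -2.5000)
after link 3: o_3 = (-0.6699, -2.0000, -2.5000)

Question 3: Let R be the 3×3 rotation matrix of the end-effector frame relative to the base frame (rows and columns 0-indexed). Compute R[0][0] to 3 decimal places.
-1.000

End-effector x-axis (col 0 of R) = (-1.0000,0.0000,0.0000)
R[0][0] = -1.0000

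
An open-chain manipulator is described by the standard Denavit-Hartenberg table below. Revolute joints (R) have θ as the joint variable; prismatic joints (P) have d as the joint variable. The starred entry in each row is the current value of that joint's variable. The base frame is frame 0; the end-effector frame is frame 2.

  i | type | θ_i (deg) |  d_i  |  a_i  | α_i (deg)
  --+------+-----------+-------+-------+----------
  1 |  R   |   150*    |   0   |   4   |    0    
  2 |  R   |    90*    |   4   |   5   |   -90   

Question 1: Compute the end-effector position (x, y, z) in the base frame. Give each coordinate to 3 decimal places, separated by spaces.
after link 1: o_1 = (-3.4641, 2.0000, 0.0000)
after link 2: o_2 = (-5.9641, -2.3301, 4.0000)

-5.964 -2.330 4.000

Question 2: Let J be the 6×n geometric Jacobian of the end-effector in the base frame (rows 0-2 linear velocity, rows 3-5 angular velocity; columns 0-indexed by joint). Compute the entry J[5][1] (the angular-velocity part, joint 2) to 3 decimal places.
1.000

axis z_1 = (0.0000,0.0000,1.0000); lever o_n−o_1 = (-2.5000,-4.3301,4.0000)
cross product → J_v[:, 1] = (4.3301,-2.5000,0.0000)
J_ω[:, 1] = z_1
entry J[5][1] = 1.0000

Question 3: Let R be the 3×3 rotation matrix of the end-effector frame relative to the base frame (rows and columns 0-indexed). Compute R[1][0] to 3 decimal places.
End-effector x-axis (col 0 of R) = (-0.5000,-0.8660,0.0000)
R[1][0] = -0.8660

-0.866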